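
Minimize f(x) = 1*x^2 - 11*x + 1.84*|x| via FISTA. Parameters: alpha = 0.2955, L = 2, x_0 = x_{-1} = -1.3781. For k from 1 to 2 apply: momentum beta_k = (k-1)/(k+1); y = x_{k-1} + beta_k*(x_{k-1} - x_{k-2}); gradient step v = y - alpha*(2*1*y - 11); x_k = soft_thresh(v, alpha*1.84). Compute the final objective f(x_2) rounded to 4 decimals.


FISTA on f(x) = 1*x^2 - 11*x + 1.84*|x|
L = 2, alpha = 0.2955
Iteration 1: beta = 0.0, y = -1.3781 + 0.0*(-1.3781 + 1.3781) = -1.3781
  grad(y) = -13.7562, v = y - alpha*grad = 2.6869
  prox(v) = soft_thresh(2.6869, 0.5437) = 2.1431
Iteration 2: beta = 0.3333, y = 2.1431 + 0.3333*(2.1431 + 1.3781) = 3.3169
  grad(y) = -4.3662, v = y - alpha*grad = 4.6071
  prox(v) = soft_thresh(4.6071, 0.5437) = 4.0634
f(x_2) = 1*4.0634^2 - 11*4.0634 + 1.84*|4.0634| = -20.7095


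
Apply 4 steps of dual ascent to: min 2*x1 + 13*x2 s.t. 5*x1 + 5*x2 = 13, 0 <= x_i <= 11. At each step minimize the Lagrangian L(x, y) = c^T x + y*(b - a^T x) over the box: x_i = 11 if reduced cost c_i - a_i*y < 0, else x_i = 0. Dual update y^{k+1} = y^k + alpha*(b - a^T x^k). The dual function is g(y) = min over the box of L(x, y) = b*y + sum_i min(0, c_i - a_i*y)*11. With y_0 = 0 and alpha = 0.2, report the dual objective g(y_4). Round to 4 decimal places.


Dual ascent for LP: min 2*x1 + 13*x2, 5*x1 + 5*x2 = 13, 0 <= x_i <= 11
Step 1: y^k = 0.0, reduced costs: (2.0, 13.0)
  x^k = (0.0, 0.0), subgradient = b - a^T x = 13.0
  y^{k+1} = 0.0 + 0.2*13.0 = 2.6
Step 2: y^k = 2.6, reduced costs: (-11.0, 0.0)
  x^k = (11.0, 0.0), subgradient = b - a^T x = -42.0
  y^{k+1} = 2.6 + 0.2*-42.0 = -5.8
Step 3: y^k = -5.8, reduced costs: (31.0, 42.0)
  x^k = (0.0, 0.0), subgradient = b - a^T x = 13.0
  y^{k+1} = -5.8 + 0.2*13.0 = -3.2
Step 4: y^k = -3.2, reduced costs: (18.0, 29.0)
  x^k = (0.0, 0.0), subgradient = b - a^T x = 13.0
  y^{k+1} = -3.2 + 0.2*13.0 = -0.6
Dual objective at y_4 = -0.6: reduced costs (5.0, 16.0), box minimizer x = (0.0, 0.0)
g(y_4) = b*y + (c1 - a1*y)*x1 + (c2 - a2*y)*x2 = 13*(-0.6) + 5.0*0.0 + 16.0*0.0 = -7.8 + 0.0 + 0.0 = -7.8


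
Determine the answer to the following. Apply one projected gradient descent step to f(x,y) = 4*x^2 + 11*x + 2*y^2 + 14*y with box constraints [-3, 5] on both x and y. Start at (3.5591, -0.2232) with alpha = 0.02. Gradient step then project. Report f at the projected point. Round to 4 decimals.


Step 1: Compute gradient at (3.5591, -0.2232).
grad_x = 2*4*3.5591 + 11 = 39.4728
grad_y = 2*2*-0.2232 + 14 = 13.1072
Step 2: Gradient step.
x_raw = 3.5591 - 0.02*39.4728 = 2.7696
y_raw = -0.2232 - 0.02*13.1072 = -0.4853
Step 3: Project onto [-3, 5].
x_proj = clip(2.7696) = 2.7696
y_proj = clip(-0.4853) = -0.4853
Step 4: Evaluate f.
f(2.7696, -0.4853) = 54.8261


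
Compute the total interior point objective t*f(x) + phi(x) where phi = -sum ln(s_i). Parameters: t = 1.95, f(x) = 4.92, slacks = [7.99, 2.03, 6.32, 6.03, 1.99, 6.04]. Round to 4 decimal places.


Step 1: Compute log-barrier.
ln values: [2.0782, 0.708, 1.8437, 1.7967, 0.6881, 1.7984]
phi = -(2.0782 + 0.708 + 1.8437 + 1.7967 + 0.6881 + 1.7984) = -8.9132
Step 2: Compute augmented objective.
t*f(x) = 1.95*4.92 = 9.594
Total = 9.594 - 8.9132 = 0.6808


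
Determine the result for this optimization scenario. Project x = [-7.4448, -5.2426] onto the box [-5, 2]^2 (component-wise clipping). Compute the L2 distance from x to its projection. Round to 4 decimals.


Project each component onto [-5, 2].
clip(-7.4448) = -5.0, clip(-5.2426) = -5.0
Projection = [-5.0, -5.0]
Squared diffs: [5.977, 0.0589]
Distance = sqrt(6.0359) = 2.4568


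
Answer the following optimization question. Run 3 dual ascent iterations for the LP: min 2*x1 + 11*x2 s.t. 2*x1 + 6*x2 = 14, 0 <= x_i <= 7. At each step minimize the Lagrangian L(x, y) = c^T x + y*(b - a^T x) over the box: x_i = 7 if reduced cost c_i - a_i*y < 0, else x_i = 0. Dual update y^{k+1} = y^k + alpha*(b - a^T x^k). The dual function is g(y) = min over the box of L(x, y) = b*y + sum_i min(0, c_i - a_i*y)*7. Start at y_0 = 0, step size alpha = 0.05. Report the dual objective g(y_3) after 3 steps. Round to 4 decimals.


Dual ascent for LP: min 2*x1 + 11*x2, 2*x1 + 6*x2 = 14, 0 <= x_i <= 7
Step 1: y^k = 0.0, reduced costs: (2.0, 11.0)
  x^k = (0.0, 0.0), subgradient = b - a^T x = 14.0
  y^{k+1} = 0.0 + 0.05*14.0 = 0.7
Step 2: y^k = 0.7, reduced costs: (0.6, 6.8)
  x^k = (0.0, 0.0), subgradient = b - a^T x = 14.0
  y^{k+1} = 0.7 + 0.05*14.0 = 1.4
Step 3: y^k = 1.4, reduced costs: (-0.8, 2.6)
  x^k = (7.0, 0.0), subgradient = b - a^T x = 0.0
  y^{k+1} = 1.4 + 0.05*0.0 = 1.4
Dual objective at y_3 = 1.4: reduced costs (-0.8, 2.6), box minimizer x = (7.0, 0.0)
g(y_3) = b*y + (c1 - a1*y)*x1 + (c2 - a2*y)*x2 = 14*1.4 + (-0.8)*7.0 + 2.6*0.0 = 19.6 - 5.6 + 0.0 = 14.0


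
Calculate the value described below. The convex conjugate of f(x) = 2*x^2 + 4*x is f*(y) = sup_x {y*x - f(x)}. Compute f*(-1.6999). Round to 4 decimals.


f*(y) = sup_x {y*x - a*x^2 - b*x} = sup_x {(y-b)*x - a*x^2}
FOC: (y - b) - 2a*x = 0 => x* = (y - b)/(2a)
x* = (-1.6999 - 4)/(2*2) = -1.425
f*(-1.6999) = (y-b)^2/(4a) = (-1.6999 - 4)^2/(4*2)
= 32.4889/8 = 4.0611


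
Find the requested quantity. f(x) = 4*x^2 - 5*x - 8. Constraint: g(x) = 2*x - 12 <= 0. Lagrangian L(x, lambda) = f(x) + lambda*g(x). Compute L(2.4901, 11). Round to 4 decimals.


Step 1: Evaluate f(x).
f(2.4901) = 4*2.4901^2 - 5*2.4901 - 8 = 4.3519
Step 2: Evaluate g(x).
g(2.4901) = 2*2.4901 - 12 = -7.0198
Step 3: Compute Lagrangian.
L = 4.3519 + 11*-7.0198 = -72.8659


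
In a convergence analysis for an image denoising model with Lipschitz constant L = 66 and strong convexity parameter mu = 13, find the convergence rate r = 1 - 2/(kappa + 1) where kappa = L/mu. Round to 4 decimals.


Step 1: Compute the condition number.
kappa = L/mu = 66/13 = 5.0769
Step 2: Compute the convergence rate.
r = 1 - 2/(kappa + 1) = 1 - 2*mu/(L + mu) = (L - mu)/(L + mu) = 53/79 = 0.6709


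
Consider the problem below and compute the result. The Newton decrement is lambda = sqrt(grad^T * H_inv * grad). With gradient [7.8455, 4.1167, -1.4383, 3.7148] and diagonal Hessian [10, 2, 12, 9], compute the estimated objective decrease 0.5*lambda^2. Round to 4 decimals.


Step 1: H is diagonal, so H^(-1) * g = [0.7846, 2.0584, -0.1199, 0.4128].
Step 2: g^T H^(-1) g = sum_i g_i^2 / H_ii
  = (7.8455)^2/10 + (4.1167)^2/2 + (-1.4383)^2/12 + (3.7148)^2/9
  = 6.1552 + 8.4736 + 0.1724 + 1.5333 = 16.3345
Step 3: Objective decrease = 0.5 * g^T H^(-1) g = 8.1672


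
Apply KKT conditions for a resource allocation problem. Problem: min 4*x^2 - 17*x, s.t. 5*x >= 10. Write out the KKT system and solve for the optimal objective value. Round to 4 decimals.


Step 1: Try lambda = 0 (constraint inactive).
Stationarity: 2*4*x - 17 = 0
x* = 17/(2*4) = 2.125
Check constraint: 5*2.125 = 10.625 >= 10 -- satisfied.
Step 2: Compute optimal value.
f(x*) = 4*2.125^2 - 17*2.125 = -18.0625


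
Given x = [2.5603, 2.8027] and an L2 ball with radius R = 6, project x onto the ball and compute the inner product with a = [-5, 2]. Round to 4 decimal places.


Step 1: Compute ||x|| (intermediates to 6 decimals).
||x|| = sqrt(2.5603^2 + 2.8027^2) = 3.796085
Step 2: Project.
Since ||x|| <= R, proj = x (no scaling needed).
proj(x) = [2.5603, 2.8027]
Step 3: Dot product.
a^T * proj(x) = -5*2.5603 + 2*2.8027 = -7.1961


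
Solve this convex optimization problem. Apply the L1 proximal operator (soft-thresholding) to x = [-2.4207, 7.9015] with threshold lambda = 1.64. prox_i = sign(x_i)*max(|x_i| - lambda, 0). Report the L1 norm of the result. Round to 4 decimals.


Soft-thresholding with lambda = 1.64:
prox(-2.4207) = sign(-2.4207)*max(|-2.4207| - 1.64, 0) = -0.7807
prox(7.9015) = sign(7.9015)*max(|7.9015| - 1.64, 0) = 6.2615
prox(x) = [-0.7807, 6.2615]
||prox(x)||_1 = 0.7807 + 6.2615 = 7.0422


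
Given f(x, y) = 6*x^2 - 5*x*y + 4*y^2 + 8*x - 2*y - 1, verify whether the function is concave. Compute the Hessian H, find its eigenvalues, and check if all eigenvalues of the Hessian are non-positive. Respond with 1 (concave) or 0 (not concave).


The Hessian of f(x,y) = 6*x^2 - 5*x*y + 4*y^2 + 8*x - 2*y - 1 is:
H = [[12, -5], [-5, 8]]
Trace = 12 + 8 = 20
Determinant = 12*8 - (-5)^2 = 71
Discriminant = (20)^2 - 4*71 = 116.0
Eigenvalues: lambda_1 = 4.6148, lambda_2 = 15.3852
The function is not concave.

0


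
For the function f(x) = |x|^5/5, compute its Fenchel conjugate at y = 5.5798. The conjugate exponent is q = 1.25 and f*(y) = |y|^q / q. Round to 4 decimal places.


The conjugate exponent q satisfies 1/p + 1/q = 1.
p = 5, so q = 5/(5 - 1) = 1.25
|y|^q = 5.5798^1.25 = 8.5758
f*(5.5798) = 8.5758 / 1.25 = 6.8606


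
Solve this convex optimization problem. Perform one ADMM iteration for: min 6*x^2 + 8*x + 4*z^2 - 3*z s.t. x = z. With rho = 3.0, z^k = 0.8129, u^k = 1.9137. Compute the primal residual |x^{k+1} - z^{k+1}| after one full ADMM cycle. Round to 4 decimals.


ADMM iteration with rho = 3.0, z^k = 0.8129, u^k = 1.9137
Step 1: x-update.
Minimize 6*x^2 + 8*x + (3.0/2)*(x - 0.8129 + 1.9137)^2
FOC: (2*6 + 3.0)*x = -8 + 3.0*(0.8129 - 1.9137)
x^{k+1} = -0.7535
Step 2: z-update.
Minimize 4*z^2 - 3*z + (3.0/2)*(-0.7535 - z + 1.9137)^2
FOC: (2*4 + 3.0)*z = 3 + 3.0*(-0.7535 + 1.9137)
z^{k+1} = 0.5891
Step 3: u-update.
u^{k+1} = 1.9137 - 0.7535 - 0.5891 = 0.5711
Step 4: Primal residual = |-0.7535 - 0.5891| = 1.3426


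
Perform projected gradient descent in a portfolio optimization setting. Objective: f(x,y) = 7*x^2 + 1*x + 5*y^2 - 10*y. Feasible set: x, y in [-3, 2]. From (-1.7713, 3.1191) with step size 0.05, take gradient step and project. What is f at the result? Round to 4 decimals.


Step 1: Compute gradient at (-1.7713, 3.1191).
grad_x = 2*7*-1.7713 + 1 = -23.7982
grad_y = 2*5*3.1191 - 10 = 21.191
Step 2: Gradient step.
x_raw = -1.7713 - 0.05*-23.7982 = -0.5814
y_raw = 3.1191 - 0.05*21.191 = 2.0596
Step 3: Project onto [-3, 2].
x_proj = clip(-0.5814) = -0.5814
y_proj = clip(2.0596) = 2.0
Step 4: Evaluate f.
f(-0.5814, 2.0) = 1.7847


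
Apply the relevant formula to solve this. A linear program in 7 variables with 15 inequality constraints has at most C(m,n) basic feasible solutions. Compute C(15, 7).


Each vertex corresponds to some choice of n active constraints out of m, so the number of vertices is at most C(m, n) = m! / (n!(m-n)!).
m = 15, n = 7
Numerator: 15 * 14 * 13 * 12 * 11 * 10 * 9
Denominator: 7! = 5040
C(15, 7) = 6435


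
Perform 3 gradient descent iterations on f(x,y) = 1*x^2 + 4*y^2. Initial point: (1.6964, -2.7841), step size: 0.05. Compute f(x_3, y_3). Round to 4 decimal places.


Gradient descent on f(x,y) = 1*x^2 + 4*y^2.
Starting point: (1.6964, -2.7841), alpha = 0.05
Step 1: grad_x = 2*1*1.6964 = 3.3928, grad_y = 2*4*-2.7841 = -22.2728
  x_1 = 1.6964 - 0.05*3.3928 = 1.5268
  y_1 = -2.7841 - 0.05*-22.2728 = -1.6705
Step 2: grad_x = 2*1*1.5268 = 3.0535, grad_y = 2*4*-1.6705 = -13.3637
  x_2 = 1.5268 - 0.05*3.0535 = 1.3741
  y_2 = -1.6705 - 0.05*-13.3637 = -1.0023
Step 3: grad_x = 2*1*1.3741 = 2.7482, grad_y = 2*4*-1.0023 = -8.0182
  x_3 = 1.3741 - 0.05*2.7482 = 1.2367
  y_3 = -1.0023 - 0.05*-8.0182 = -0.6014
f(1.2367, -0.6014) = 1*1.2367^2 + 4*(-0.6014)^2 = 2.9759


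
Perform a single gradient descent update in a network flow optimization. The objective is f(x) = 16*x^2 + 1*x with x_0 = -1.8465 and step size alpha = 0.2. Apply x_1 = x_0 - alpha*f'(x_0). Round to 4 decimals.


We compute the gradient at x_0 and apply the update.
f'(x) = 32*x + 1
f'(-1.8465) = 32*-1.8465 + 1 = -58.088
x_1 = -1.8465 - 0.2*-58.088 = 9.7711


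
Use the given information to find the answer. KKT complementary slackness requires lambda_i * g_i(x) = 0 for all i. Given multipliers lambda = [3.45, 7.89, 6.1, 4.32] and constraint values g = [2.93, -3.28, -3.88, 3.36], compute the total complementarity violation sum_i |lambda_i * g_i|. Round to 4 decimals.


KKT complementary slackness check:
lambda_1 * g_1 = 3.45 * 2.93 = 10.1085
lambda_2 * g_2 = 7.89 * -3.28 = -25.8792
lambda_3 * g_3 = 6.1 * -3.88 = -23.668
lambda_4 * g_4 = 4.32 * 3.36 = 14.5152
Total violation = 10.1085 + 25.8792 + 23.668 + 14.5152 = 74.1709


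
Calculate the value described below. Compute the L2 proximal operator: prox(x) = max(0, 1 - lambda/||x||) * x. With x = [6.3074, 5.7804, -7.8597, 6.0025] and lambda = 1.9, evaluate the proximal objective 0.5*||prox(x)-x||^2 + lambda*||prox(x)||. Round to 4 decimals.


Step 1: Compute ||x||.
||x|| = 13.0767
Step 2: Compute scaling factor.
scale = max(0, 1 - 1.9/13.0767) = 0.8547
Step 3: prox(x) = [5.391, 4.9405, -6.7177, 5.1304]
||prox(x)|| = 11.1767
Step 4: Proximal objective.
0.5*||prox-x||^2 = 1.805
lambda*||prox|| = 21.2357
Total = 23.0408


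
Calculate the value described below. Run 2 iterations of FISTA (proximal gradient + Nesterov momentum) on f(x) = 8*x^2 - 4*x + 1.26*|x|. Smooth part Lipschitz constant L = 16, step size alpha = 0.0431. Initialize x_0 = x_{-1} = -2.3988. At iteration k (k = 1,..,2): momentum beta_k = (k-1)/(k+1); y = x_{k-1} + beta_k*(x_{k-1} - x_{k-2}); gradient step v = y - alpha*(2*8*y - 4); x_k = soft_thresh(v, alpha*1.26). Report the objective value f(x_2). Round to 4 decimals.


FISTA on f(x) = 8*x^2 - 4*x + 1.26*|x|
L = 16, alpha = 0.0431
Iteration 1: beta = 0.0, y = -2.3988 + 0.0*(-2.3988 + 2.3988) = -2.3988
  grad(y) = -42.3808, v = y - alpha*grad = -0.5722
  prox(v) = soft_thresh(-0.5722, 0.0543) = -0.5179
Iteration 2: beta = 0.3333, y = -0.5179 + 0.3333*(-0.5179 + 2.3988) = 0.1091
  grad(y) = -2.2545, v = y - alpha*grad = 0.2063
  prox(v) = soft_thresh(0.2063, 0.0543) = 0.152
f(x_2) = 8*0.152^2 - 4*0.152 + 1.26*|0.152| = -0.2316


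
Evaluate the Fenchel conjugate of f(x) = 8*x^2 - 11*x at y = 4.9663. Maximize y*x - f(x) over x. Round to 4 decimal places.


f*(y) = sup_x {y*x - a*x^2 - b*x} = sup_x {(y-b)*x - a*x^2}
FOC: (y - b) - 2a*x = 0 => x* = (y - b)/(2a)
x* = (4.9663 + 11)/(2*8) = 0.9979
f*(4.9663) = (y-b)^2/(4a) = (4.9663 + 11)^2/(4*8)
= 254.9227/32 = 7.9663


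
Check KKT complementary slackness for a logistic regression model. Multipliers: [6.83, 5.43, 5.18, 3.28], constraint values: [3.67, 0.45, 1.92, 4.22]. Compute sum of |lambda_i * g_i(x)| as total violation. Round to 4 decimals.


KKT complementary slackness check:
lambda_1 * g_1 = 6.83 * 3.67 = 25.0661
lambda_2 * g_2 = 5.43 * 0.45 = 2.4435
lambda_3 * g_3 = 5.18 * 1.92 = 9.9456
lambda_4 * g_4 = 3.28 * 4.22 = 13.8416
Total violation = 25.0661 + 2.4435 + 9.9456 + 13.8416 = 51.2968


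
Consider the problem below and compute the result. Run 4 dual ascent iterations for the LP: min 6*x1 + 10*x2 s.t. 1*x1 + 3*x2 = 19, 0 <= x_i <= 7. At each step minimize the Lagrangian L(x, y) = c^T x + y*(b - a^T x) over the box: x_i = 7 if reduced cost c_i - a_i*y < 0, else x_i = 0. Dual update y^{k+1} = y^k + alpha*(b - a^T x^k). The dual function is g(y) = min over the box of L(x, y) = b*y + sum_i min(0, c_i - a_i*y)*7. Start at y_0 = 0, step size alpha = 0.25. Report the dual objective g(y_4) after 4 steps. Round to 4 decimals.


Dual ascent for LP: min 6*x1 + 10*x2, 1*x1 + 3*x2 = 19, 0 <= x_i <= 7
Step 1: y^k = 0.0, reduced costs: (6.0, 10.0)
  x^k = (0.0, 0.0), subgradient = b - a^T x = 19.0
  y^{k+1} = 0.0 + 0.25*19.0 = 4.75
Step 2: y^k = 4.75, reduced costs: (1.25, -4.25)
  x^k = (0.0, 7.0), subgradient = b - a^T x = -2.0
  y^{k+1} = 4.75 + 0.25*-2.0 = 4.25
Step 3: y^k = 4.25, reduced costs: (1.75, -2.75)
  x^k = (0.0, 7.0), subgradient = b - a^T x = -2.0
  y^{k+1} = 4.25 + 0.25*-2.0 = 3.75
Step 4: y^k = 3.75, reduced costs: (2.25, -1.25)
  x^k = (0.0, 7.0), subgradient = b - a^T x = -2.0
  y^{k+1} = 3.75 + 0.25*-2.0 = 3.25
Dual objective at y_4 = 3.25: reduced costs (2.75, 0.25), box minimizer x = (0.0, 0.0)
g(y_4) = b*y + (c1 - a1*y)*x1 + (c2 - a2*y)*x2 = 19*3.25 + 2.75*0.0 + 0.25*0.0 = 61.75 + 0.0 + 0.0 = 61.75


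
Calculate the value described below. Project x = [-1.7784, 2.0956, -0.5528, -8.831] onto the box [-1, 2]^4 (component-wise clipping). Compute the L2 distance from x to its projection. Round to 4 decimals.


Project each component onto [-1, 2].
clip(-1.7784) = -1.0, clip(2.0956) = 2.0, clip(-0.5528) = -0.5528, clip(-8.831) = -1.0
Projection = [-1.0, 2.0, -0.5528, -1.0]
Squared diffs: [0.6059, 0.0091, 0.0, 61.3246]
Distance = sqrt(61.9396) = 7.8702


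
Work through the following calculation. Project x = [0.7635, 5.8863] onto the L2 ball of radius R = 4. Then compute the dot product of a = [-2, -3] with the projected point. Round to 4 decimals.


Step 1: Compute ||x|| (intermediates to 6 decimals).
||x|| = sqrt(0.7635^2 + 5.8863^2) = 5.935609
Step 2: Project.
Since ||x|| > R, scale = R/||x|| = 4/5.935609 = 0.673899, proj(x) = scale * x
proj(x) = [0.514522, 3.966772]
Step 3: Dot product.
a^T * proj(x) = -2*0.514522 - 3*3.966772 = -12.9294


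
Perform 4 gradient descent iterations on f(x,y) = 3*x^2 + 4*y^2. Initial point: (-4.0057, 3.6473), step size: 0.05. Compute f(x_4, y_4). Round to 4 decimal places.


Gradient descent on f(x,y) = 3*x^2 + 4*y^2.
Starting point: (-4.0057, 3.6473), alpha = 0.05
Step 1: grad_x = 2*3*-4.0057 = -24.0342, grad_y = 2*4*3.6473 = 29.1784
  x_1 = -4.0057 - 0.05*-24.0342 = -2.804
  y_1 = 3.6473 - 0.05*29.1784 = 2.1884
Step 2: grad_x = 2*3*-2.804 = -16.8239, grad_y = 2*4*2.1884 = 17.507
  x_2 = -2.804 - 0.05*-16.8239 = -1.9628
  y_2 = 2.1884 - 0.05*17.507 = 1.313
Step 3: grad_x = 2*3*-1.9628 = -11.7768, grad_y = 2*4*1.313 = 10.5042
  x_3 = -1.9628 - 0.05*-11.7768 = -1.374
  y_3 = 1.313 - 0.05*10.5042 = 0.7878
Step 4: grad_x = 2*3*-1.374 = -8.2437, grad_y = 2*4*0.7878 = 6.3025
  x_4 = -1.374 - 0.05*-8.2437 = -0.9618
  y_4 = 0.7878 - 0.05*6.3025 = 0.4727
f(-0.9618, 0.4727) = 3*(-0.9618)^2 + 4*0.4727^2 = 3.6687


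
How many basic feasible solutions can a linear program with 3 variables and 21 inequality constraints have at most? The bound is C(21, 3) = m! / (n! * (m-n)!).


Each vertex corresponds to some choice of n active constraints out of m, so the number of vertices is at most C(m, n) = m! / (n!(m-n)!).
m = 21, n = 3
Numerator: 21 * 20 * 19
Denominator: 3! = 6
C(21, 3) = 1330


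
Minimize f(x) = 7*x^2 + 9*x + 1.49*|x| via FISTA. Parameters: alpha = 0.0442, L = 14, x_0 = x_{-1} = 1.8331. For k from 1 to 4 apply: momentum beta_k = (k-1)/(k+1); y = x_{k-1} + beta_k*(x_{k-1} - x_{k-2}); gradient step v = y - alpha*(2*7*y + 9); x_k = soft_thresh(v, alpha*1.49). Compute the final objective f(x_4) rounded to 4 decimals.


FISTA on f(x) = 7*x^2 + 9*x + 1.49*|x|
L = 14, alpha = 0.0442
Iteration 1: beta = 0.0, y = 1.8331 + 0.0*(1.8331 - 1.8331) = 1.8331
  grad(y) = 34.6634, v = y - alpha*grad = 0.301
  prox(v) = soft_thresh(0.301, 0.0659) = 0.2351
Iteration 2: beta = 0.3333, y = 0.2351 + 0.3333*(0.2351 - 1.8331) = -0.2975
  grad(y) = 4.8344, v = y - alpha*grad = -0.5112
  prox(v) = soft_thresh(-0.5112, 0.0659) = -0.4454
Iteration 3: beta = 0.5, y = -0.4454 + 0.5*(-0.4454 - 0.2351) = -0.7856
  grad(y) = -1.9985, v = y - alpha*grad = -0.6973
  prox(v) = soft_thresh(-0.6973, 0.0659) = -0.6314
Iteration 4: beta = 0.6, y = -0.6314 + 0.6*(-0.6314 + 0.4454) = -0.743
  grad(y) = -1.4026, v = y - alpha*grad = -0.681
  prox(v) = soft_thresh(-0.681, 0.0659) = -0.6152
f(x_4) = 7*(-0.6152)^2 + 9*(-0.6152) + 1.49*|-0.6152| = -1.9709


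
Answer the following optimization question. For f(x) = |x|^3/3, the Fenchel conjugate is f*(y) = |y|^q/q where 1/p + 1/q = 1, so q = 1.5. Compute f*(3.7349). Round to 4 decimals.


The conjugate exponent q satisfies 1/p + 1/q = 1.
p = 3, so q = 3/(3 - 1) = 1.5
|y|^q = 3.7349^1.5 = 7.218
f*(3.7349) = 7.218 / 1.5 = 4.812


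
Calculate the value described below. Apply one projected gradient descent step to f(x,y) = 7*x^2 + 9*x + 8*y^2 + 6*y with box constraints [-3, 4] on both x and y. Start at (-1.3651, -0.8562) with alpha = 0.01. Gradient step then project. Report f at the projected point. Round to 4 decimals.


Step 1: Compute gradient at (-1.3651, -0.8562).
grad_x = 2*7*-1.3651 + 9 = -10.1114
grad_y = 2*8*-0.8562 + 6 = -7.6992
Step 2: Gradient step.
x_raw = -1.3651 - 0.01*-10.1114 = -1.264
y_raw = -0.8562 - 0.01*-7.6992 = -0.7792
Step 3: Project onto [-3, 4].
x_proj = clip(-1.264) = -1.264
y_proj = clip(-0.7792) = -0.7792
Step 4: Evaluate f.
f(-1.264, -0.7792) = -0.0102


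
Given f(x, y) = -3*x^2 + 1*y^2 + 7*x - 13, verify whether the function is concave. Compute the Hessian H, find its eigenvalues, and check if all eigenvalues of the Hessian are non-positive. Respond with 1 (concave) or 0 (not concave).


The Hessian of f(x,y) = -3*x^2 + 1*y^2 + 7*x - 13 is:
H = [[-6, 0], [0, 2]]
Trace = -6 + 2 = -4
Determinant = -6*2 - (0)^2 = -12
Discriminant = (-4)^2 - 4*-12 = 64.0
Eigenvalues: lambda_1 = -6.0, lambda_2 = 2.0
The function is not concave.

0


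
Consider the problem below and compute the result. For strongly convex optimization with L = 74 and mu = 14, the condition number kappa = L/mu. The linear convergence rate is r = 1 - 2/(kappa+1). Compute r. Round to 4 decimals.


Step 1: Compute the condition number.
kappa = L/mu = 74/14 = 5.2857
Step 2: Compute the convergence rate.
r = 1 - 2/(kappa + 1) = 1 - 2*mu/(L + mu) = (L - mu)/(L + mu) = 60/88 = 0.6818


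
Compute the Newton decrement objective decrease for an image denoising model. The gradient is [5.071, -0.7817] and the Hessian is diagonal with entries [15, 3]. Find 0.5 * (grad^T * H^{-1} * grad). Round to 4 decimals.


Step 1: H is diagonal, so H^(-1) * g = [0.3381, -0.2606].
Step 2: g^T H^(-1) g = sum_i g_i^2 / H_ii
  = (5.071)^2/15 + (-0.7817)^2/3
  = 1.7143 + 0.2037 = 1.918
Step 3: Objective decrease = 0.5 * g^T H^(-1) g = 0.959


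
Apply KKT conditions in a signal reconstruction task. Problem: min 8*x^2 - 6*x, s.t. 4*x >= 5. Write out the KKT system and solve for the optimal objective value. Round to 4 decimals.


Step 1: Try lambda = 0 (constraint inactive).
x_unc = 6/(2*8) = 0.375
Check: 4*0.375 = 1.5 < 5 -- violated!
Step 2: Constraint must be active: 4*x = 5
x* = 5/4 = 1.25
lambda = (2*8*1.25 - 6)/4 = 3.5
Step 3: Compute optimal value.
f(x*) = 8*1.25^2 - 6*1.25 = 5.0


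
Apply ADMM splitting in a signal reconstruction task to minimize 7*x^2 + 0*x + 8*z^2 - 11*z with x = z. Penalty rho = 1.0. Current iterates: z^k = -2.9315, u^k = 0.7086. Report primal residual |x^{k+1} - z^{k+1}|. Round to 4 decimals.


ADMM iteration with rho = 1.0, z^k = -2.9315, u^k = 0.7086
Step 1: x-update.
Minimize 7*x^2 + 0*x + (1.0/2)*(x + 2.9315 + 0.7086)^2
FOC: (2*7 + 1.0)*x = 0 + 1.0*(-2.9315 - 0.7086)
x^{k+1} = -0.2427
Step 2: z-update.
Minimize 8*z^2 - 11*z + (1.0/2)*(-0.2427 - z + 0.7086)^2
FOC: (2*8 + 1.0)*z = 11 + 1.0*(-0.2427 + 0.7086)
z^{k+1} = 0.6745
Step 3: u-update.
u^{k+1} = 0.7086 - 0.2427 - 0.6745 = -0.2085
Step 4: Primal residual = |-0.2427 - 0.6745| = 0.9171


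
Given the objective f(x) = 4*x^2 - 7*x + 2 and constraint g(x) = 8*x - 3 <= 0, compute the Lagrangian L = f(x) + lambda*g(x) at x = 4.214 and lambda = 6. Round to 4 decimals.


Step 1: Evaluate f(x).
f(4.214) = 4*4.214^2 - 7*4.214 + 2 = 43.5332
Step 2: Evaluate g(x).
g(4.214) = 8*4.214 - 3 = 30.712
Step 3: Compute Lagrangian.
L = 43.5332 + 6*30.712 = 227.8052


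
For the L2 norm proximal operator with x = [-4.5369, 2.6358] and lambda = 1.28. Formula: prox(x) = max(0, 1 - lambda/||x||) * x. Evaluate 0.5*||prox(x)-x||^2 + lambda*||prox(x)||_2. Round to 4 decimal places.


Step 1: Compute ||x||.
||x|| = 5.247
Step 2: Compute scaling factor.
scale = max(0, 1 - 1.28/5.247) = 0.7561
Step 3: prox(x) = [-3.4301, 1.9928]
||prox(x)|| = 3.967
Step 4: Proximal objective.
0.5*||prox-x||^2 = 0.8192
lambda*||prox|| = 5.0778
Total = 5.8969


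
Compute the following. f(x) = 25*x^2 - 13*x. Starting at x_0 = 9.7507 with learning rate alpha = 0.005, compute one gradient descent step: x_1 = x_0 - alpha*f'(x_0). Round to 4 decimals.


We compute the gradient at x_0 and apply the update.
f'(x) = 50*x - 13
f'(9.7507) = 50*9.7507 - 13 = 474.535
x_1 = 9.7507 - 0.005*474.535 = 7.378


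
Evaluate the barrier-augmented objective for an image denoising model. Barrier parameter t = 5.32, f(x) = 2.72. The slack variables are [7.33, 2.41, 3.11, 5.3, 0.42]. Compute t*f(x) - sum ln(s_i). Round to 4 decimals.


Step 1: Compute log-barrier.
ln values: [1.992, 0.8796, 1.1346, 1.6677, -0.8675]
phi = -(1.992 + 0.8796 + 1.1346 + 1.6677 - 0.8675) = -4.8064
Step 2: Compute augmented objective.
t*f(x) = 5.32*2.72 = 14.4704
Total = 14.4704 - 4.8064 = 9.664


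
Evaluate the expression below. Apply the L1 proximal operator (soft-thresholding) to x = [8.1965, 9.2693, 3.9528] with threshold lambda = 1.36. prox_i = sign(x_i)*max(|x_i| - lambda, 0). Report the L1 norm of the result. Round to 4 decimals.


Soft-thresholding with lambda = 1.36:
prox(8.1965) = sign(8.1965)*max(|8.1965| - 1.36, 0) = 6.8365
prox(9.2693) = sign(9.2693)*max(|9.2693| - 1.36, 0) = 7.9093
prox(3.9528) = sign(3.9528)*max(|3.9528| - 1.36, 0) = 2.5928
prox(x) = [6.8365, 7.9093, 2.5928]
||prox(x)||_1 = 6.8365 + 7.9093 + 2.5928 = 17.3386


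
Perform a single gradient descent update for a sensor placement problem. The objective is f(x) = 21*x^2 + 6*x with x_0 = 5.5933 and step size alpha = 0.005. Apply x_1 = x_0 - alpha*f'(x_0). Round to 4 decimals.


We compute the gradient at x_0 and apply the update.
f'(x) = 42*x + 6
f'(5.5933) = 42*5.5933 + 6 = 240.9186
x_1 = 5.5933 - 0.005*240.9186 = 4.3887


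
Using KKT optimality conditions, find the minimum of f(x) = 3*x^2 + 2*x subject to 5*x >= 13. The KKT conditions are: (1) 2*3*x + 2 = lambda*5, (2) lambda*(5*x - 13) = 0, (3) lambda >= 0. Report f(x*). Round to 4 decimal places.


Step 1: Try lambda = 0 (constraint inactive).
x_unc = -2/(2*3) = -0.3333
Check: 5*-0.3333 = -1.6665 < 13 -- violated!
Step 2: Constraint must be active: 5*x = 13
x* = 13/5 = 2.6
lambda = (2*3*2.6 + 2)/5 = 3.52
Step 3: Compute optimal value.
f(x*) = 3*2.6^2 + 2*2.6 = 25.48


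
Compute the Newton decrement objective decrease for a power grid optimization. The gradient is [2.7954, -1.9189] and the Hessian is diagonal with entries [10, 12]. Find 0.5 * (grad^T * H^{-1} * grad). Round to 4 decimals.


Step 1: H is diagonal, so H^(-1) * g = [0.2795, -0.1599].
Step 2: g^T H^(-1) g = sum_i g_i^2 / H_ii
  = (2.7954)^2/10 + (-1.9189)^2/12
  = 0.7814 + 0.3068 = 1.0883
Step 3: Objective decrease = 0.5 * g^T H^(-1) g = 0.5441


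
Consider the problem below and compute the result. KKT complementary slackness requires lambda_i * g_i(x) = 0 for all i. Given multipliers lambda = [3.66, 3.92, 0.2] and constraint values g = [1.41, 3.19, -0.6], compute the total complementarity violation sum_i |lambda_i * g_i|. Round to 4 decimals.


KKT complementary slackness check:
lambda_1 * g_1 = 3.66 * 1.41 = 5.1606
lambda_2 * g_2 = 3.92 * 3.19 = 12.5048
lambda_3 * g_3 = 0.2 * -0.6 = -0.12
Total violation = 5.1606 + 12.5048 + 0.12 = 17.7854


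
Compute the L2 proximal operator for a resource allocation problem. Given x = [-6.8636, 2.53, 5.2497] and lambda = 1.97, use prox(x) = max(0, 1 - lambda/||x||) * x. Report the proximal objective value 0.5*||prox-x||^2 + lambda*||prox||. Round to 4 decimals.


Step 1: Compute ||x||.
||x|| = 9.0038
Step 2: Compute scaling factor.
scale = max(0, 1 - 1.97/9.0038) = 0.7812
Step 3: prox(x) = [-5.3619, 1.9764, 4.1011]
||prox(x)|| = 7.0338
Step 4: Proximal objective.
0.5*||prox-x||^2 = 1.9405
lambda*||prox|| = 13.8566
Total = 15.7971


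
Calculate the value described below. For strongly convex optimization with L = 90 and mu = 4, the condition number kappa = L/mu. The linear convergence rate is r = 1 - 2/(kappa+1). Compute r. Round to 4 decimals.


Step 1: Compute the condition number.
kappa = L/mu = 90/4 = 22.5
Step 2: Compute the convergence rate.
r = 1 - 2/(kappa + 1) = 1 - 2*mu/(L + mu) = (L - mu)/(L + mu) = 86/94 = 0.9149


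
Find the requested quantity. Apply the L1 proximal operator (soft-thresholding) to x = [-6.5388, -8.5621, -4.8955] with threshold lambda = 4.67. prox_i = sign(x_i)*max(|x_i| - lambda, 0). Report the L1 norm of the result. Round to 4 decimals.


Soft-thresholding with lambda = 4.67:
prox(-6.5388) = sign(-6.5388)*max(|-6.5388| - 4.67, 0) = -1.8688
prox(-8.5621) = sign(-8.5621)*max(|-8.5621| - 4.67, 0) = -3.8921
prox(-4.8955) = sign(-4.8955)*max(|-4.8955| - 4.67, 0) = -0.2255
prox(x) = [-1.8688, -3.8921, -0.2255]
||prox(x)||_1 = 1.8688 + 3.8921 + 0.2255 = 5.9864


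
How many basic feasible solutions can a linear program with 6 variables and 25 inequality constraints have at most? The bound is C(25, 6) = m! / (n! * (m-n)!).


Each vertex corresponds to some choice of n active constraints out of m, so the number of vertices is at most C(m, n) = m! / (n!(m-n)!).
m = 25, n = 6
Numerator: 25 * 24 * 23 * 22 * 21 * 20
Denominator: 6! = 720
C(25, 6) = 177100


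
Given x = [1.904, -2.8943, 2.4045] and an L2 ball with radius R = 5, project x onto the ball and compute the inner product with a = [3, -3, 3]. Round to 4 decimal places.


Step 1: Compute ||x|| (intermediates to 6 decimals).
||x|| = sqrt(1.904^2 + (-2.8943)^2 + 2.4045^2) = 4.217085
Step 2: Project.
Since ||x|| <= R, proj = x (no scaling needed).
proj(x) = [1.904, -2.8943, 2.4045]
Step 3: Dot product.
a^T * proj(x) = 3*1.904 - 3*(-2.8943) + 3*2.4045 = 21.6084


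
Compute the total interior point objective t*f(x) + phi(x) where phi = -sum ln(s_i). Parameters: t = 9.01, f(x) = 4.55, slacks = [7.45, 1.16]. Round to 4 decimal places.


Step 1: Compute log-barrier.
ln values: [2.0082, 0.1484]
phi = -(2.0082 + 0.1484) = -2.1566
Step 2: Compute augmented objective.
t*f(x) = 9.01*4.55 = 40.9955
Total = 40.9955 - 2.1566 = 38.8389


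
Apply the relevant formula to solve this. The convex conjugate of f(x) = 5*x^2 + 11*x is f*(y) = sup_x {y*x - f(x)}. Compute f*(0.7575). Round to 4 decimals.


f*(y) = sup_x {y*x - a*x^2 - b*x} = sup_x {(y-b)*x - a*x^2}
FOC: (y - b) - 2a*x = 0 => x* = (y - b)/(2a)
x* = (0.7575 - 11)/(2*5) = -1.0243
f*(0.7575) = (y-b)^2/(4a) = (0.7575 - 11)^2/(4*5)
= 104.9088/20 = 5.2454


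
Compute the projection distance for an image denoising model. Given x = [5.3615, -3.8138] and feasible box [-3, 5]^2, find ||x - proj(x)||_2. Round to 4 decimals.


Project each component onto [-3, 5].
clip(5.3615) = 5.0, clip(-3.8138) = -3.0
Projection = [5.0, -3.0]
Squared diffs: [0.1307, 0.6623]
Distance = sqrt(0.793) = 0.8905


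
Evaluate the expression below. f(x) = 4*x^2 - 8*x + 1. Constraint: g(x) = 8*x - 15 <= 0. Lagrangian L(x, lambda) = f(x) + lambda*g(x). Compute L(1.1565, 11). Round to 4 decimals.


Step 1: Evaluate f(x).
f(1.1565) = 4*1.1565^2 - 8*1.1565 + 1 = -2.902
Step 2: Evaluate g(x).
g(1.1565) = 8*1.1565 - 15 = -5.748
Step 3: Compute Lagrangian.
L = -2.902 + 11*-5.748 = -66.13


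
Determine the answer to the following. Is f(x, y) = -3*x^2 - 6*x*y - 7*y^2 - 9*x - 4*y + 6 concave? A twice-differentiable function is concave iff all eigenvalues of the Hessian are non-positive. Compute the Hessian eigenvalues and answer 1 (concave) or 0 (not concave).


The Hessian of f(x,y) = -3*x^2 - 6*x*y - 7*y^2 - 9*x - 4*y + 6 is:
H = [[-6, -6], [-6, -14]]
Trace = -6 - 14 = -20
Determinant = -6*-14 - (-6)^2 = 48
Discriminant = (-20)^2 - 4*48 = 208.0
Eigenvalues: lambda_1 = -17.2111, lambda_2 = -2.7889
The function is concave.

1


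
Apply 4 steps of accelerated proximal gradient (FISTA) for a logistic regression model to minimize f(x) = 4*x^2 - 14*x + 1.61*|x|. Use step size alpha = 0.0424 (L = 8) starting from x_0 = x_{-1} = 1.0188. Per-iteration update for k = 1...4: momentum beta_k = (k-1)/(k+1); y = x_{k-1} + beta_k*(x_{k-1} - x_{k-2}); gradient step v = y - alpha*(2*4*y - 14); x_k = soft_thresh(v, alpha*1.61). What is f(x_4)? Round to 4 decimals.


FISTA on f(x) = 4*x^2 - 14*x + 1.61*|x|
L = 8, alpha = 0.0424
Iteration 1: beta = 0.0, y = 1.0188 + 0.0*(1.0188 - 1.0188) = 1.0188
  grad(y) = -5.8496, v = y - alpha*grad = 1.2668
  prox(v) = soft_thresh(1.2668, 0.0683) = 1.1986
Iteration 2: beta = 0.3333, y = 1.1986 + 0.3333*(1.1986 - 1.0188) = 1.2585
  grad(y) = -3.9322, v = y - alpha*grad = 1.4252
  prox(v) = soft_thresh(1.4252, 0.0683) = 1.3569
Iteration 3: beta = 0.5, y = 1.3569 + 0.5*(1.3569 - 1.1986) = 1.4361
  grad(y) = -2.511, v = y - alpha*grad = 1.5426
  prox(v) = soft_thresh(1.5426, 0.0683) = 1.4743
Iteration 4: beta = 0.6, y = 1.4743 + 0.6*(1.4743 - 1.3569) = 1.5448
  grad(y) = -1.6419, v = y - alpha*grad = 1.6144
  prox(v) = soft_thresh(1.6144, 0.0683) = 1.5461
f(x_4) = 4*1.5461^2 - 14*1.5461 + 1.61*|1.5461| = -9.5945


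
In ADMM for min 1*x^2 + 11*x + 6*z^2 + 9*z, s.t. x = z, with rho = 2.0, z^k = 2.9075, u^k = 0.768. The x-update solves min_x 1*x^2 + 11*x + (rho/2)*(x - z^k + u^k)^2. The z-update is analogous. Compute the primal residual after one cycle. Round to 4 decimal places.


ADMM iteration with rho = 2.0, z^k = 2.9075, u^k = 0.768
Step 1: x-update.
Minimize 1*x^2 + 11*x + (2.0/2)*(x - 2.9075 + 0.768)^2
FOC: (2*1 + 2.0)*x = -11 + 2.0*(2.9075 - 0.768)
x^{k+1} = -1.6803
Step 2: z-update.
Minimize 6*z^2 + 9*z + (2.0/2)*(-1.6803 - z + 0.768)^2
FOC: (2*6 + 2.0)*z = -9 + 2.0*(-1.6803 + 0.768)
z^{k+1} = -0.7732
Step 3: u-update.
u^{k+1} = 0.768 - 1.6803 + 0.7732 = -0.1391
Step 4: Primal residual = |-1.6803 + 0.7732| = 0.9071


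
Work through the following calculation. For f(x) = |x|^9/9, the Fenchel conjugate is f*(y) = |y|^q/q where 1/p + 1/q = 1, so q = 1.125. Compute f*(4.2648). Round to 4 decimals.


The conjugate exponent q satisfies 1/p + 1/q = 1.
p = 9, so q = 9/(9 - 1) = 1.125
|y|^q = 4.2648^1.125 = 5.1125
f*(4.2648) = 5.1125 / 1.125 = 4.5445


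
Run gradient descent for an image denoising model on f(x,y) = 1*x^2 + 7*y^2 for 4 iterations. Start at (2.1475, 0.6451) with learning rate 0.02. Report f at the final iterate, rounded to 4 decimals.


Gradient descent on f(x,y) = 1*x^2 + 7*y^2.
Starting point: (2.1475, 0.6451), alpha = 0.02
Step 1: grad_x = 2*1*2.1475 = 4.295, grad_y = 2*7*0.6451 = 9.0314
  x_1 = 2.1475 - 0.02*4.295 = 2.0616
  y_1 = 0.6451 - 0.02*9.0314 = 0.4645
Step 2: grad_x = 2*1*2.0616 = 4.1232, grad_y = 2*7*0.4645 = 6.5026
  x_2 = 2.0616 - 0.02*4.1232 = 1.9791
  y_2 = 0.4645 - 0.02*6.5026 = 0.3344
Step 3: grad_x = 2*1*1.9791 = 3.9583, grad_y = 2*7*0.3344 = 4.6819
  x_3 = 1.9791 - 0.02*3.9583 = 1.9
  y_3 = 0.3344 - 0.02*4.6819 = 0.2408
Step 4: grad_x = 2*1*1.9 = 3.7999, grad_y = 2*7*0.2408 = 3.371
  x_4 = 1.9 - 0.02*3.7999 = 1.824
  y_4 = 0.2408 - 0.02*3.371 = 0.1734
f(1.824, 0.1734) = 1*1.824^2 + 7*0.1734^2 = 3.5373


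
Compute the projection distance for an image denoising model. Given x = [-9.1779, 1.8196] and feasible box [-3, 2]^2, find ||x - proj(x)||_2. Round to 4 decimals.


Project each component onto [-3, 2].
clip(-9.1779) = -3.0, clip(1.8196) = 1.8196
Projection = [-3.0, 1.8196]
Squared diffs: [38.1664, 0.0]
Distance = sqrt(38.1664) = 6.1779


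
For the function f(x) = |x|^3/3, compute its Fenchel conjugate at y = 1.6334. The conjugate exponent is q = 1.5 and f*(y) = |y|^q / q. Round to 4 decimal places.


The conjugate exponent q satisfies 1/p + 1/q = 1.
p = 3, so q = 3/(3 - 1) = 1.5
|y|^q = 1.6334^1.5 = 2.0876
f*(1.6334) = 2.0876 / 1.5 = 1.3917


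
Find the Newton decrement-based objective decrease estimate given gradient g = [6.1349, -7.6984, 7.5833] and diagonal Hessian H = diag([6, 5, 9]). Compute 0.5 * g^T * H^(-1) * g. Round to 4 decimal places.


Step 1: H is diagonal, so H^(-1) * g = [1.0225, -1.5397, 0.8426].
Step 2: g^T H^(-1) g = sum_i g_i^2 / H_ii
  = (6.1349)^2/6 + (-7.6984)^2/5 + (7.5833)^2/9
  = 6.2728 + 11.8531 + 6.3896 = 24.5155
Step 3: Objective decrease = 0.5 * g^T H^(-1) g = 12.2578


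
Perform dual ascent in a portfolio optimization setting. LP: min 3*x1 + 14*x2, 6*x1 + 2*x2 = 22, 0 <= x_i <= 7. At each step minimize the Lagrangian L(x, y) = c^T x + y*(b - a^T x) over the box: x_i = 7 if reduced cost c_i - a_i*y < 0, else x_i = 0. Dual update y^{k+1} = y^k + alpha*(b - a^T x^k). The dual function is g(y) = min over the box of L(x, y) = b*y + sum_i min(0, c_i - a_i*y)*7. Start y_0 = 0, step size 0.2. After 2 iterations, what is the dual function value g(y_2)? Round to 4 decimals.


Dual ascent for LP: min 3*x1 + 14*x2, 6*x1 + 2*x2 = 22, 0 <= x_i <= 7
Step 1: y^k = 0.0, reduced costs: (3.0, 14.0)
  x^k = (0.0, 0.0), subgradient = b - a^T x = 22.0
  y^{k+1} = 0.0 + 0.2*22.0 = 4.4
Step 2: y^k = 4.4, reduced costs: (-23.4, 5.2)
  x^k = (7.0, 0.0), subgradient = b - a^T x = -20.0
  y^{k+1} = 4.4 + 0.2*-20.0 = 0.4
Dual objective at y_2 = 0.4: reduced costs (0.6, 13.2), box minimizer x = (0.0, 0.0)
g(y_2) = b*y + (c1 - a1*y)*x1 + (c2 - a2*y)*x2 = 22*0.4 + 0.6*0.0 + 13.2*0.0 = 8.8 + 0.0 + 0.0 = 8.8


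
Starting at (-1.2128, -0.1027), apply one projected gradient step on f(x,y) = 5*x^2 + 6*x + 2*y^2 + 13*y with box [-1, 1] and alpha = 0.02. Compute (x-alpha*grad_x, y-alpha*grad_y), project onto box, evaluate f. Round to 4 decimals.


Step 1: Compute gradient at (-1.2128, -0.1027).
grad_x = 2*5*-1.2128 + 6 = -6.128
grad_y = 2*2*-0.1027 + 13 = 12.5892
Step 2: Gradient step.
x_raw = -1.2128 - 0.02*-6.128 = -1.0902
y_raw = -0.1027 - 0.02*12.5892 = -0.3545
Step 3: Project onto [-1, 1].
x_proj = clip(-1.0902) = -1.0
y_proj = clip(-0.3545) = -0.3545
Step 4: Evaluate f.
f(-1.0, -0.3545) = -5.357


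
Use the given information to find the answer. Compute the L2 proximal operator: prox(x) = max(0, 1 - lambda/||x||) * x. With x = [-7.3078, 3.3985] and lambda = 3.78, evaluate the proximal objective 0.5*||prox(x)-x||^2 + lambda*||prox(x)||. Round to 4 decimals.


Step 1: Compute ||x||.
||x|| = 8.0594
Step 2: Compute scaling factor.
scale = max(0, 1 - 3.78/8.0594) = 0.531
Step 3: prox(x) = [-3.8803, 1.8045]
||prox(x)|| = 4.2794
Step 4: Proximal objective.
0.5*||prox-x||^2 = 7.1442
lambda*||prox|| = 16.1761
Total = 23.3203


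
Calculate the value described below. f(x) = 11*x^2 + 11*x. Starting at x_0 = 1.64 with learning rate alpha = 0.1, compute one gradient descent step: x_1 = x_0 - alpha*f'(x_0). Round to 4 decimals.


We compute the gradient at x_0 and apply the update.
f'(x) = 22*x + 11
f'(1.64) = 22*1.64 + 11 = 47.08
x_1 = 1.64 - 0.1*47.08 = -3.068


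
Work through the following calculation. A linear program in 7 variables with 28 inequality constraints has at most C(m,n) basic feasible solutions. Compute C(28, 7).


Each vertex corresponds to some choice of n active constraints out of m, so the number of vertices is at most C(m, n) = m! / (n!(m-n)!).
m = 28, n = 7
Numerator: 28 * 27 * 26 * 25 * 24 * 23 * 22
Denominator: 7! = 5040
C(28, 7) = 1184040


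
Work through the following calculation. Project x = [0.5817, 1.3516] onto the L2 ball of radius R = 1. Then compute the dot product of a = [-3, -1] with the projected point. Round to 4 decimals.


Step 1: Compute ||x|| (intermediates to 6 decimals).
||x|| = sqrt(0.5817^2 + 1.3516^2) = 1.471461
Step 2: Project.
Since ||x|| > R, scale = R/||x|| = 1/1.471461 = 0.679597, proj(x) = scale * x
proj(x) = [0.395322, 0.918543]
Step 3: Dot product.
a^T * proj(x) = -3*0.395322 - 1*0.918543 = -2.1045


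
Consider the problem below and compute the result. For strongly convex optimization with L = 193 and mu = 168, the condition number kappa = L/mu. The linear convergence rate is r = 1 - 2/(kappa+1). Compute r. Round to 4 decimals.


Step 1: Compute the condition number.
kappa = L/mu = 193/168 = 1.1488
Step 2: Compute the convergence rate.
r = 1 - 2/(kappa + 1) = 1 - 2*mu/(L + mu) = (L - mu)/(L + mu) = 25/361 = 0.0693


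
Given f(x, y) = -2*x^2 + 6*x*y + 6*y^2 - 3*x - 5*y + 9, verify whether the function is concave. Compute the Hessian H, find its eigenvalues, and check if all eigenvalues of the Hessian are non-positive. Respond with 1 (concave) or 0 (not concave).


The Hessian of f(x,y) = -2*x^2 + 6*x*y + 6*y^2 - 3*x - 5*y + 9 is:
H = [[-4, 6], [6, 12]]
Trace = -4 + 12 = 8
Determinant = -4*12 - (6)^2 = -84
Discriminant = (8)^2 - 4*-84 = 400.0
Eigenvalues: lambda_1 = -6.0, lambda_2 = 14.0
The function is not concave.

0


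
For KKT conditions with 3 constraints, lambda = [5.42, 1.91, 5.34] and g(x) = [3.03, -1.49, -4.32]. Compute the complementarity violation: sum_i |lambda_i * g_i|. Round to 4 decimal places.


KKT complementary slackness check:
lambda_1 * g_1 = 5.42 * 3.03 = 16.4226
lambda_2 * g_2 = 1.91 * -1.49 = -2.8459
lambda_3 * g_3 = 5.34 * -4.32 = -23.0688
Total violation = 16.4226 + 2.8459 + 23.0688 = 42.3373
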